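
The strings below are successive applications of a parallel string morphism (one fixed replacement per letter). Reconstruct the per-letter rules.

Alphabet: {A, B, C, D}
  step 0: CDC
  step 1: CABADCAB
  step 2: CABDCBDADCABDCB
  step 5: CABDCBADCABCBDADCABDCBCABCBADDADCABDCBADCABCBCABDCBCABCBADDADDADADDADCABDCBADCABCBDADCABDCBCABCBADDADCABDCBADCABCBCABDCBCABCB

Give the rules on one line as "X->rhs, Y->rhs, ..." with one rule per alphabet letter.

  step 1 ⇒ step 2: CABADCAB ⇒ CAB·D·CB·D·AD·CAB·D·CB
    A ↦ D
    B ↦ CB
    C ↦ CAB
    D ↦ AD

A->D, B->CB, C->CAB, D->AD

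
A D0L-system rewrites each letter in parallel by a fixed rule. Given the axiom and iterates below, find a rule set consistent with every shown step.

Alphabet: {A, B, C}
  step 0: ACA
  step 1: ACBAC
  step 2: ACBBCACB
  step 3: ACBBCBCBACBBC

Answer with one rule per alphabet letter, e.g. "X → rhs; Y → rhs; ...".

A->AC, B->BC, C->B

  step 2 ⇒ step 3: ACBBCACB ⇒ AC·B·BC·BC·B·AC·B·BC
    A ↦ AC
    B ↦ BC
    C ↦ B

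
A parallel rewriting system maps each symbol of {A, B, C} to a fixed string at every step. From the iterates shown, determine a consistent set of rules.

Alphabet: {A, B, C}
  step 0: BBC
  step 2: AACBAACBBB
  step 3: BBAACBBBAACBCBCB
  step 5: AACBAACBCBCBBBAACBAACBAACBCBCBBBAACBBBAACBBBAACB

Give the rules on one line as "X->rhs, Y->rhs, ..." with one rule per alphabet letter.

A->B, B->CB, C->AA

  step 2 ⇒ step 3: AACBAACBBB ⇒ B·B·AA·CB·B·B·AA·CB·CB·CB
    A ↦ B
    B ↦ CB
    C ↦ AA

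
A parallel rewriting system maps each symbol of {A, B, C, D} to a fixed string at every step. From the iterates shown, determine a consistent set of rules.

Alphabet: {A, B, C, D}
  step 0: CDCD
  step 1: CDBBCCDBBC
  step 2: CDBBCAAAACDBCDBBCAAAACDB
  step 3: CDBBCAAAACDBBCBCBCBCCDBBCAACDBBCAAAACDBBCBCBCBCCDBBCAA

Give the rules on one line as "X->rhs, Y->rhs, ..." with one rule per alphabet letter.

  step 2 ⇒ step 3: CDBBCAAAACDBCDBBCAAAACDB ⇒ CDB·BC·AA·AA·CDB·BC·BC·BC·BC·CDB·BC·AA·CDB·BC·AA·AA·CDB·BC·BC·BC·BC·CDB·BC·AA
    A ↦ BC
    B ↦ AA
    C ↦ CDB
    D ↦ BC

A->BC, B->AA, C->CDB, D->BC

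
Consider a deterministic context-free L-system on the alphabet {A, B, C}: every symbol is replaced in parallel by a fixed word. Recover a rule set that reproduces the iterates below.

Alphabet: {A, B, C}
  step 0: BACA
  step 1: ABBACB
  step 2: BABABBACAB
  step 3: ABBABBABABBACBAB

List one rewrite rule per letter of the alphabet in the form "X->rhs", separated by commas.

  step 2 ⇒ step 3: BABABBACAB ⇒ AB·B·AB·B·AB·AB·B·AC·B·AB
    A ↦ B
    B ↦ AB
    C ↦ AC

A->B, B->AB, C->AC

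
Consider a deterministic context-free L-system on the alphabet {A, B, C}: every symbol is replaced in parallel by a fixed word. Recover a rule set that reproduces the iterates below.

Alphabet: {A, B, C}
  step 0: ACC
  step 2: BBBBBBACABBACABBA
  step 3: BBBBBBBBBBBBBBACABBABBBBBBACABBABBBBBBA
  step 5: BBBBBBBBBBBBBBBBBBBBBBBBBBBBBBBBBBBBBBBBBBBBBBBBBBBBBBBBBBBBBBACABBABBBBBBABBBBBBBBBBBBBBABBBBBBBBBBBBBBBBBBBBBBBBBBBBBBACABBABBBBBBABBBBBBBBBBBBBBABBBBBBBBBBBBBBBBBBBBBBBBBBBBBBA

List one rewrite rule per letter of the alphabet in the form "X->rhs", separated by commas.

  step 2 ⇒ step 3: BBBBBBACABBACABBA ⇒ BB·BB·BB·BB·BB·BB·BBA·CA·BBA·BB·BB·BBA·CA·BBA·BB·BB·BBA
    A ↦ BBA
    B ↦ BB
    C ↦ CA

A->BBA, B->BB, C->CA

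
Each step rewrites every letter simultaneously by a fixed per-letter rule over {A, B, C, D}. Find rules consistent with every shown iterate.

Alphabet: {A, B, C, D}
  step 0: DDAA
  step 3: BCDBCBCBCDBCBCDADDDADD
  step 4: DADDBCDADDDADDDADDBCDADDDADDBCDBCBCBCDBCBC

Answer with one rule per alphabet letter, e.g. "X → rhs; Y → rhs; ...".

A->D, B->DAD, C->D, D->BC

  step 3 ⇒ step 4: BCDBCBCBCDBCBCDADDDADD ⇒ DAD·D·BC·DAD·D·DAD·D·DAD·D·BC·DAD·D·DAD·D·BC·D·BC·BC·BC·D·BC·BC
    A ↦ D
    B ↦ DAD
    C ↦ D
    D ↦ BC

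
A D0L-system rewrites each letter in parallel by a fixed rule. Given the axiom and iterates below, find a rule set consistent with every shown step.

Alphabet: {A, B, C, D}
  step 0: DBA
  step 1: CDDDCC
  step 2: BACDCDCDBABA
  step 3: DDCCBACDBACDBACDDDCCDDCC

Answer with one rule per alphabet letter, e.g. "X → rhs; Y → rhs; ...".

A->CC, B->DD, C->BA, D->CD

  step 2 ⇒ step 3: BACDCDCDBABA ⇒ DD·CC·BA·CD·BA·CD·BA·CD·DD·CC·DD·CC
    A ↦ CC
    B ↦ DD
    C ↦ BA
    D ↦ CD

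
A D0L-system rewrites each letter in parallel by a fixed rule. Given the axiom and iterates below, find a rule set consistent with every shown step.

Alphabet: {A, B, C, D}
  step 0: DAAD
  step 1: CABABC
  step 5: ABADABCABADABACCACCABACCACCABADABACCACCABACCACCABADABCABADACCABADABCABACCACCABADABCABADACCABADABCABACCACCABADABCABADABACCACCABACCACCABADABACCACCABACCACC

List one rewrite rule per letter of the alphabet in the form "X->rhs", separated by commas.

  step 0 ⇒ step 1: DAAD ⇒ C·AB·AB·C
    A ↦ AB
    D ↦ C
    B ↦ AD  (constrained at step 1)
    C ↦ ACC  (constrained at step 1)

A->AB, B->AD, C->ACC, D->C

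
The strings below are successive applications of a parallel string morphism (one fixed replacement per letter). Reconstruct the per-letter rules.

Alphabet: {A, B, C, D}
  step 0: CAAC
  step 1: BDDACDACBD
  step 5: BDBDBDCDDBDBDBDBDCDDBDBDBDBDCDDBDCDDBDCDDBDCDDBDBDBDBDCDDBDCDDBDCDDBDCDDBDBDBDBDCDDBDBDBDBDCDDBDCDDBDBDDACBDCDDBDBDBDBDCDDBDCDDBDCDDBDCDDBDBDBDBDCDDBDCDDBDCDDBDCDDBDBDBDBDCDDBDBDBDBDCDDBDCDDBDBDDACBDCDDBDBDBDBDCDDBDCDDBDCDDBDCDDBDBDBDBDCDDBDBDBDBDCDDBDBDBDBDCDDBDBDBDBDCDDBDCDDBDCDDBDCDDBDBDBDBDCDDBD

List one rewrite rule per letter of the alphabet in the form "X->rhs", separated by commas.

  step 0 ⇒ step 1: CAAC ⇒ BD·DAC·DAC·BD
    A ↦ DAC
    C ↦ BD
    B ↦ CDD  (constrained at step 1)
    D ↦ BD  (constrained at step 1)

A->DAC, B->CDD, C->BD, D->BD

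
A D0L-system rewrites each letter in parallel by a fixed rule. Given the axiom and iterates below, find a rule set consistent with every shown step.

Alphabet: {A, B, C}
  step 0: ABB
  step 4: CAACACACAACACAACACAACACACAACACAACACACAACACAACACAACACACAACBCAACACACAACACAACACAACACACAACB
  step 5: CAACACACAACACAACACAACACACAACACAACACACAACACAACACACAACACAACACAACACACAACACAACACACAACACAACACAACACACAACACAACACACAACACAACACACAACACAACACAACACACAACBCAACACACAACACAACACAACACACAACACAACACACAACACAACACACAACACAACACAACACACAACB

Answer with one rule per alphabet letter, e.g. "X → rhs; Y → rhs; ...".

A->CA, B->CB, C->CAA

  step 4 ⇒ step 5: CAACACACAACACAACACAACACACAACACAACACACAACACAACACAACACACAACBCAACACACAACACAACACAACACACAACB ⇒ CAA·CA·CA·CAA·CA·CAA·CA·CAA·CA·CA·CAA·CA·CAA·CA·CA·CAA·CA·CAA·CA·CA·CAA·CA·CAA·CA·CAA·CA·CA·CAA·CA·CAA·CA·CA·CAA·CA·CAA·CA·CAA·CA·CA·CAA·CA·CAA·CA·CA·CAA·CA·CAA·CA·CA·CAA·CA·CAA·CA·CAA·CA·CA·CAA·CB·CAA·CA·CA·CAA·CA·CAA·CA·CAA·CA·CA·CAA·CA·CAA·CA·CA·CAA·CA·CAA·CA·CA·CAA·CA·CAA·CA·CAA·CA·CA·CAA·CB
    A ↦ CA
    B ↦ CB
    C ↦ CAA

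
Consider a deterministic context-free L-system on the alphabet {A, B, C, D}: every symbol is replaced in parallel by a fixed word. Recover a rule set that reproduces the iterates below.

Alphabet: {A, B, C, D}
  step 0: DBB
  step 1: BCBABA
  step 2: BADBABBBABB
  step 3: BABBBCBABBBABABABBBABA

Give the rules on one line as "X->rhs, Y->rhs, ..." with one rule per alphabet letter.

  step 2 ⇒ step 3: BADBABBBABB ⇒ BA·BB·BC·BA·BB·BA·BA·BA·BB·BA·BA
    A ↦ BB
    B ↦ BA
    D ↦ BC
  step 1 ⇒ step 2: BCBABA ⇒ BA·D·BA·BB·BA·BB
    C ↦ D

A->BB, B->BA, C->D, D->BC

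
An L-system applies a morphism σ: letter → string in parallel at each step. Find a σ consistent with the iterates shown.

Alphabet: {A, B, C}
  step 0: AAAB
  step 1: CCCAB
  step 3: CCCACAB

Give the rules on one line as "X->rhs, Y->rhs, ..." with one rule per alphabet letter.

A->C, B->AB, C->A

  step 0 ⇒ step 1: AAAB ⇒ C·C·C·AB
    A ↦ C
    B ↦ AB
    C ↦ A  (constrained at step 1)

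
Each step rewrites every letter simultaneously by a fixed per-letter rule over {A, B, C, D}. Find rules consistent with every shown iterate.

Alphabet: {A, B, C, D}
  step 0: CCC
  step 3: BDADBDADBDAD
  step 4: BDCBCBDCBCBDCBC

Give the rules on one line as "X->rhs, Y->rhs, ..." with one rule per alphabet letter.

A->B, B->BD, C->AD, D->C

  step 3 ⇒ step 4: BDADBDADBDAD ⇒ BD·C·B·C·BD·C·B·C·BD·C·B·C
    A ↦ B
    B ↦ BD
    D ↦ C
    C ↦ AD  (constrained at step 0)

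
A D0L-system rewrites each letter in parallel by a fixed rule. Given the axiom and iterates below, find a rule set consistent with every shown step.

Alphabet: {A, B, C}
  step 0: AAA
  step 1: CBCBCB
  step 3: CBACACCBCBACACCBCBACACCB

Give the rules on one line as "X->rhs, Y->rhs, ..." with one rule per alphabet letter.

  step 0 ⇒ step 1: AAA ⇒ CB·CB·CB
    A ↦ CB
    B ↦ CA  (constrained at step 1)
    C ↦ AC  (constrained at step 1)

A->CB, B->CA, C->AC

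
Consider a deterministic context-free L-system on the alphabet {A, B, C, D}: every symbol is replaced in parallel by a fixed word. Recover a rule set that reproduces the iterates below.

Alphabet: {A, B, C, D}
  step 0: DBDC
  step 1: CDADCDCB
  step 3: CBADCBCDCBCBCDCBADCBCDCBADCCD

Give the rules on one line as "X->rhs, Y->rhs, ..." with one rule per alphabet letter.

A->C, B->AD, C->CB, D->CD

  step 0 ⇒ step 1: DBDC ⇒ CD·AD·CD·CB
    B ↦ AD
    C ↦ CB
    D ↦ CD
    A ↦ C  (constrained at step 1)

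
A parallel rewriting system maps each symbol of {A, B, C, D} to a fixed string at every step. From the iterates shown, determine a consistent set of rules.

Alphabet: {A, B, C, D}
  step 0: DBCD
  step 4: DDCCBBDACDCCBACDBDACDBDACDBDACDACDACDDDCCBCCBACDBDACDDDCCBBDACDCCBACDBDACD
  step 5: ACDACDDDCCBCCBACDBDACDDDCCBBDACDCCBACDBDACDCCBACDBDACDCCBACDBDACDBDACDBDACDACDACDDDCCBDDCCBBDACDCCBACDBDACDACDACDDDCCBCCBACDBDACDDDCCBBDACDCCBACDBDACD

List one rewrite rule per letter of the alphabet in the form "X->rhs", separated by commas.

A->B, B->CCB, C->D, D->ACD

  step 4 ⇒ step 5: DDCCBBDACDCCBACDBDACDBDACDBDACDACDACDDDCCBCCBACDBDACDDDCCBBDACDCCBACDBDACD ⇒ ACD·ACD·D·D·CCB·CCB·ACD·B·D·ACD·D·D·CCB·B·D·ACD·CCB·ACD·B·D·ACD·CCB·ACD·B·D·ACD·CCB·ACD·B·D·ACD·B·D·ACD·B·D·ACD·ACD·ACD·D·D·CCB·D·D·CCB·B·D·ACD·CCB·ACD·B·D·ACD·ACD·ACD·D·D·CCB·CCB·ACD·B·D·ACD·D·D·CCB·B·D·ACD·CCB·ACD·B·D·ACD
    A ↦ B
    B ↦ CCB
    C ↦ D
    D ↦ ACD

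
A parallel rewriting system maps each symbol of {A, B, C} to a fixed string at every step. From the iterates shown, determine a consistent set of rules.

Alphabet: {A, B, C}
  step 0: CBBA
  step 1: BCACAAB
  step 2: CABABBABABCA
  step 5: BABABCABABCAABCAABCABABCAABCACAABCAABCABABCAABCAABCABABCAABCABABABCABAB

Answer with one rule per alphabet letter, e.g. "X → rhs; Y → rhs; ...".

A->AB, B->CA, C->B

  step 1 ⇒ step 2: BCACAAB ⇒ CA·B·AB·B·AB·AB·CA
    A ↦ AB
    B ↦ CA
    C ↦ B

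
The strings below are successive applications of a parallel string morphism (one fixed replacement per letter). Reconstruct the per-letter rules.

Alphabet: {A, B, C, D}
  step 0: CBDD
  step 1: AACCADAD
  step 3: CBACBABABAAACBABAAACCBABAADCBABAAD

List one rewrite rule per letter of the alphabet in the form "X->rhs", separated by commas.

A->BA, B->C, C->AAC, D->AD

  step 0 ⇒ step 1: CBDD ⇒ AAC·C·AD·AD
    B ↦ C
    C ↦ AAC
    D ↦ AD
    A ↦ BA  (constrained at step 1)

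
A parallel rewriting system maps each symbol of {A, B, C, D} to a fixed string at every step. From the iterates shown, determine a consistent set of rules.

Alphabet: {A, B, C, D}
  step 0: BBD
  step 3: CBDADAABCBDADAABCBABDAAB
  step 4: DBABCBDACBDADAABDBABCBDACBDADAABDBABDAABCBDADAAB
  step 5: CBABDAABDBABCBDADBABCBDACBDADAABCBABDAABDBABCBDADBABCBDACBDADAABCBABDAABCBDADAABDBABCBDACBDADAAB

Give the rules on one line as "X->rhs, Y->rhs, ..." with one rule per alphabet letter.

  step 4 ⇒ step 5: DBABCBDACBDADAABDBABCBDACBDADAABDBABDAABCBDADAAB ⇒ CB·AB·DA·AB·DB·AB·CB·DA·DB·AB·CB·DA·CB·DA·DA·AB·CB·AB·DA·AB·DB·AB·CB·DA·DB·AB·CB·DA·CB·DA·DA·AB·CB·AB·DA·AB·CB·DA·DA·AB·DB·AB·CB·DA·CB·DA·DA·AB
    A ↦ DA
    B ↦ AB
    C ↦ DB
    D ↦ CB

A->DA, B->AB, C->DB, D->CB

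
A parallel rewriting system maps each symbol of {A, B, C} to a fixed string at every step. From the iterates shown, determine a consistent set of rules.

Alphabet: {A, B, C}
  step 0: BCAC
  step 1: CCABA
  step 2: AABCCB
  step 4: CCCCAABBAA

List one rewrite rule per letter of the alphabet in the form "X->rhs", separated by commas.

  step 1 ⇒ step 2: CCABA ⇒ A·A·B·CC·B
    A ↦ B
    B ↦ CC
    C ↦ A

A->B, B->CC, C->A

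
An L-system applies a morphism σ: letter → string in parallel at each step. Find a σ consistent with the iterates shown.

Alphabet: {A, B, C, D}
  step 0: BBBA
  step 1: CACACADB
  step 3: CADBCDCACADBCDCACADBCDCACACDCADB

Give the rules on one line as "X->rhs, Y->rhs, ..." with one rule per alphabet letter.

A->DB, B->CA, C->CA, D->CD

  step 0 ⇒ step 1: BBBA ⇒ CA·CA·CA·DB
    A ↦ DB
    B ↦ CA
    C ↦ CA  (constrained at step 1)
    D ↦ CD  (constrained at step 1)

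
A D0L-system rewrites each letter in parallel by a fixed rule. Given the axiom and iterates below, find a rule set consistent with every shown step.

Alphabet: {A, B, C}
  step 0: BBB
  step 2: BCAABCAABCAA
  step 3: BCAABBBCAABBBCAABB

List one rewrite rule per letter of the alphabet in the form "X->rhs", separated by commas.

  step 2 ⇒ step 3: BCAABCAABCAA ⇒ BC·AA·B·B·BC·AA·B·B·BC·AA·B·B
    A ↦ B
    B ↦ BC
    C ↦ AA

A->B, B->BC, C->AA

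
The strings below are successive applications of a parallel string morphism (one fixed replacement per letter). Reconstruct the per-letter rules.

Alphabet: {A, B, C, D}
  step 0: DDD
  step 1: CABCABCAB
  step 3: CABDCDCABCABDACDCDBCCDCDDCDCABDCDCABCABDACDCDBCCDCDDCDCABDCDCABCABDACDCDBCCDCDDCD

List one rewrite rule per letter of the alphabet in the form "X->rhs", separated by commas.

  step 0 ⇒ step 1: DDD ⇒ CAB·CAB·CAB
    D ↦ CAB
    A ↦ DAC  (constrained at step 1)
    B ↦ BCC  (constrained at step 1)
    C ↦ DCD  (constrained at step 1)

A->DAC, B->BCC, C->DCD, D->CAB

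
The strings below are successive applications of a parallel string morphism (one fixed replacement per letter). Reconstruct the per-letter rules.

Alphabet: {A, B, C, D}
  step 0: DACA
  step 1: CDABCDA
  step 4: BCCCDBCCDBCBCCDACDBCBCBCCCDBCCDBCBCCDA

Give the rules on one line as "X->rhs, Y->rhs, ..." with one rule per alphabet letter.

  step 0 ⇒ step 1: DACA ⇒ C·DA·BC·DA
    A ↦ DA
    C ↦ BC
    D ↦ C
    B ↦ CD  (constrained at step 1)

A->DA, B->CD, C->BC, D->C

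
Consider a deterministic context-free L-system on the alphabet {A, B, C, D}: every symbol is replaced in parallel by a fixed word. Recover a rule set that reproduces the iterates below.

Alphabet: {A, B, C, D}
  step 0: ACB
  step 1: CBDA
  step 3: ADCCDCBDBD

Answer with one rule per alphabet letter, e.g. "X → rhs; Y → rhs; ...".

  step 0 ⇒ step 1: ACB ⇒ C·BD·A
    A ↦ C
    B ↦ A
    C ↦ BD
    D ↦ DC  (constrained at step 1)

A->C, B->A, C->BD, D->DC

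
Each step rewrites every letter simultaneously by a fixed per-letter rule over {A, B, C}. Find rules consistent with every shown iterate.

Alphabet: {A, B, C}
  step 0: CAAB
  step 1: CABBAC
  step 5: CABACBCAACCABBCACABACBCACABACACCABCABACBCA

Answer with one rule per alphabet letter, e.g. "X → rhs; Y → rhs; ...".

  step 0 ⇒ step 1: CAAB ⇒ CA·B·B·AC
    A ↦ B
    B ↦ AC
    C ↦ CA

A->B, B->AC, C->CA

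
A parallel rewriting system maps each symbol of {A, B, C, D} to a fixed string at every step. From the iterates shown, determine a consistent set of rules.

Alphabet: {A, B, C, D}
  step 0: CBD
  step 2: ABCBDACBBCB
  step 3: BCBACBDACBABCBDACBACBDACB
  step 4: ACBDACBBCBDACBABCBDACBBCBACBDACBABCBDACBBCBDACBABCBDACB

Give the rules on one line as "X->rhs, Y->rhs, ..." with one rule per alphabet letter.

  step 3 ⇒ step 4: BCBACBDACBABCBDACBACBDACB ⇒ ACB·D·ACB·BCB·D·ACB·A·BCB·D·ACB·BCB·ACB·D·ACB·A·BCB·D·ACB·BCB·D·ACB·A·BCB·D·ACB
    A ↦ BCB
    B ↦ ACB
    C ↦ D
    D ↦ A

A->BCB, B->ACB, C->D, D->A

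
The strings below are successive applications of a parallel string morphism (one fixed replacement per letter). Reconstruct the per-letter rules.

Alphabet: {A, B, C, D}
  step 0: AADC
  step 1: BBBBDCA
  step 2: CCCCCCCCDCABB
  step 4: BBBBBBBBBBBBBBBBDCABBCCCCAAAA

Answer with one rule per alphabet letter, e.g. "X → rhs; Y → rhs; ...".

  step 1 ⇒ step 2: BBBBDCA ⇒ CC·CC·CC·CC·DC·A·BB
    A ↦ BB
    B ↦ CC
    C ↦ A
    D ↦ DC

A->BB, B->CC, C->A, D->DC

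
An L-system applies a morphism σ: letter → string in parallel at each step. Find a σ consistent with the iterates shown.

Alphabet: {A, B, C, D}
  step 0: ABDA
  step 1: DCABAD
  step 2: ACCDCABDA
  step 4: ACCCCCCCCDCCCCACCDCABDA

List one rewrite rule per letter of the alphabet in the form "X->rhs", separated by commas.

  step 1 ⇒ step 2: DCABAD ⇒ A·CC·D·CAB·D·A
    A ↦ D
    B ↦ CAB
    C ↦ CC
    D ↦ A

A->D, B->CAB, C->CC, D->A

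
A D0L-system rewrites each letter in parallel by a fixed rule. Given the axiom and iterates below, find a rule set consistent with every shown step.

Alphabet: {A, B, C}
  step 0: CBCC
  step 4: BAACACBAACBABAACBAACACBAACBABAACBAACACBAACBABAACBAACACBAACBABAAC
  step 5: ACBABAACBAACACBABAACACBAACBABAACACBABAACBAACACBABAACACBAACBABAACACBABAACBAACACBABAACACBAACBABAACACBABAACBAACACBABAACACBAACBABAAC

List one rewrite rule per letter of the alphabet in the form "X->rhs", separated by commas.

A->BA, B->AC, C->AC

  step 4 ⇒ step 5: BAACACBAACBABAACBAACACBAACBABAACBAACACBAACBABAACBAACACBAACBABAAC ⇒ AC·BA·BA·AC·BA·AC·AC·BA·BA·AC·AC·BA·AC·BA·BA·AC·AC·BA·BA·AC·BA·AC·AC·BA·BA·AC·AC·BA·AC·BA·BA·AC·AC·BA·BA·AC·BA·AC·AC·BA·BA·AC·AC·BA·AC·BA·BA·AC·AC·BA·BA·AC·BA·AC·AC·BA·BA·AC·AC·BA·AC·BA·BA·AC
    A ↦ BA
    B ↦ AC
    C ↦ AC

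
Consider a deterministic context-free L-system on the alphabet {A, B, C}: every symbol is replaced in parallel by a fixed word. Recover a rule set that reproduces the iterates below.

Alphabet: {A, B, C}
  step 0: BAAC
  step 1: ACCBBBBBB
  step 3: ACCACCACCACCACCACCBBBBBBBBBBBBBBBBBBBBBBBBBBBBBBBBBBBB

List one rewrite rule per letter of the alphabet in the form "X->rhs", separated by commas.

  step 0 ⇒ step 1: BAAC ⇒ ACC·BB·BB·BB
    A ↦ BB
    B ↦ ACC
    C ↦ BB

A->BB, B->ACC, C->BB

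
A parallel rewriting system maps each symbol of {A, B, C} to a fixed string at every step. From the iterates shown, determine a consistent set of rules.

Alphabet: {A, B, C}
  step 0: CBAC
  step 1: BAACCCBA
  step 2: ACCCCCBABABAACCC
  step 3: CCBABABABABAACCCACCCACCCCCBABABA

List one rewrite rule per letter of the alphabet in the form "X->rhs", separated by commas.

  step 2 ⇒ step 3: ACCCCCBABABAACCC ⇒ CC·BA·BA·BA·BA·BA·AC·CC·AC·CC·AC·CC·CC·BA·BA·BA
    A ↦ CC
    B ↦ AC
    C ↦ BA

A->CC, B->AC, C->BA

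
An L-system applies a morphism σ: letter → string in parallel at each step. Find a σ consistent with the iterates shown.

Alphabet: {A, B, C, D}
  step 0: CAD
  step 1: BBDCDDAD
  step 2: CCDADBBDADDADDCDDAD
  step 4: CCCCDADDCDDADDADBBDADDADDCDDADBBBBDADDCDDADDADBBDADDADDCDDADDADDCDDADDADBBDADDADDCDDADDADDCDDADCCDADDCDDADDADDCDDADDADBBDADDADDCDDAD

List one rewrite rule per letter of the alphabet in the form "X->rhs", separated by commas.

  step 1 ⇒ step 2: BBDCDDAD ⇒ C·C·DAD·BB·DAD·DAD·DCD·DAD
    A ↦ DCD
    B ↦ C
    C ↦ BB
    D ↦ DAD

A->DCD, B->C, C->BB, D->DAD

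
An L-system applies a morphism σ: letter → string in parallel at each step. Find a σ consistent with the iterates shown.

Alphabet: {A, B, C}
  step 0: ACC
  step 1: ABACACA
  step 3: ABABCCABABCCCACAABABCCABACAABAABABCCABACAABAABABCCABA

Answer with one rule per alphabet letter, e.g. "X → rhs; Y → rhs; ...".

  step 0 ⇒ step 1: ACC ⇒ ABA·CA·CA
    A ↦ ABA
    C ↦ CA
    B ↦ BCC  (constrained at step 1)

A->ABA, B->BCC, C->CA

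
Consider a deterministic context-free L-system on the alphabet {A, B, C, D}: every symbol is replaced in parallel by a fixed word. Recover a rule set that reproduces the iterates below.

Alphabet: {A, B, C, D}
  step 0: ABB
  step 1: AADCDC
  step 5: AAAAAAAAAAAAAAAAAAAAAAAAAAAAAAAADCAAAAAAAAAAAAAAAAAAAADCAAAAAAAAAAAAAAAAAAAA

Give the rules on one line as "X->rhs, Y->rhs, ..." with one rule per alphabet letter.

  step 0 ⇒ step 1: ABB ⇒ AA·DC·DC
    A ↦ AA
    B ↦ DC
    C ↦ A  (constrained at step 1)
    D ↦ BA  (constrained at step 1)

A->AA, B->DC, C->A, D->BA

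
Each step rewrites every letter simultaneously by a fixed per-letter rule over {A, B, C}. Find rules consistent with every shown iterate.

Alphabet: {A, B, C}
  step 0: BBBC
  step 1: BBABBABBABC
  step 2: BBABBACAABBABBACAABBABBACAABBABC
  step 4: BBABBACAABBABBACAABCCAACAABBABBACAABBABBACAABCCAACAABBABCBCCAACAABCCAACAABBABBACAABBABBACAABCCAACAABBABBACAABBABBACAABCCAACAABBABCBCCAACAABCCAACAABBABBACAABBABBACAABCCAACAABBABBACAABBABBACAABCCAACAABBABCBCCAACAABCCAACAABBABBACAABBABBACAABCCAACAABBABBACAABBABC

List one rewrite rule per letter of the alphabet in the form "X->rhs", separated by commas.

A->CAA, B->BBA, C->BC

  step 1 ⇒ step 2: BBABBABBABC ⇒ BBA·BBA·CAA·BBA·BBA·CAA·BBA·BBA·CAA·BBA·BC
    A ↦ CAA
    B ↦ BBA
    C ↦ BC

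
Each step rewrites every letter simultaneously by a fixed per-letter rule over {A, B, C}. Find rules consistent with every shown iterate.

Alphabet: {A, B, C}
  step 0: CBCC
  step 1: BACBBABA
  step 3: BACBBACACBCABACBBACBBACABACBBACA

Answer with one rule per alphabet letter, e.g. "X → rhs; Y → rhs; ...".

  step 0 ⇒ step 1: CBCC ⇒ BA·CB·BA·BA
    B ↦ CB
    C ↦ BA
    A ↦ CA  (constrained at step 1)

A->CA, B->CB, C->BA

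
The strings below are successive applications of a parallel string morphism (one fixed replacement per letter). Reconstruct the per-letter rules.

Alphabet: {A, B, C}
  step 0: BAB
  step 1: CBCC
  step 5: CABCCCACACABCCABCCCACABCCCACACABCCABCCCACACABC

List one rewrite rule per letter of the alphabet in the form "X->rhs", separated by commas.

A->BC, B->C, C->CA

  step 0 ⇒ step 1: BAB ⇒ C·BC·C
    A ↦ BC
    B ↦ C
    C ↦ CA  (constrained at step 1)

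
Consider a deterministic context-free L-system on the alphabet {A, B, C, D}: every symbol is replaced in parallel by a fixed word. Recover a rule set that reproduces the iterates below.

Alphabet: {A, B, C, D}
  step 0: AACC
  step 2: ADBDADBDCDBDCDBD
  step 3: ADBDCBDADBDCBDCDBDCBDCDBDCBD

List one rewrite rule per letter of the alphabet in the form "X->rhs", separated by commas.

  step 2 ⇒ step 3: ADBDADBDCDBDCDBD ⇒ AD·BD·C·BD·AD·BD·C·BD·CD·BD·C·BD·CD·BD·C·BD
    A ↦ AD
    B ↦ C
    C ↦ CD
    D ↦ BD

A->AD, B->C, C->CD, D->BD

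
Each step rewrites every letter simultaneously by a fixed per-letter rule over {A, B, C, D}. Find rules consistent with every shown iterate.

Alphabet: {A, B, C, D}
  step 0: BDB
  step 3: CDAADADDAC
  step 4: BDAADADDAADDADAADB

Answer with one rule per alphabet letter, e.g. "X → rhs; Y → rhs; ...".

A->AD, B->C, C->B, D->DA

  step 3 ⇒ step 4: CDAADADDAC ⇒ B·DA·AD·AD·DA·AD·DA·DA·AD·B
    A ↦ AD
    C ↦ B
    D ↦ DA
    B ↦ C  (constrained at step 0)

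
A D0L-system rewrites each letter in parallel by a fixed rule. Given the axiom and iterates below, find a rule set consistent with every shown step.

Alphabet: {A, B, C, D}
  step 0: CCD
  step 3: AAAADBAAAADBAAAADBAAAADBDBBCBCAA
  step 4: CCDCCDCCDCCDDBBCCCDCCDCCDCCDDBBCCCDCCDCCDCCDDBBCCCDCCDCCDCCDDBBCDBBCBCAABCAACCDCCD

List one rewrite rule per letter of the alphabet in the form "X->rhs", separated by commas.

A->CCD, B->BC, C->AA, D->DB

  step 3 ⇒ step 4: AAAADBAAAADBAAAADBAAAADBDBBCBCAA ⇒ CCD·CCD·CCD·CCD·DB·BC·CCD·CCD·CCD·CCD·DB·BC·CCD·CCD·CCD·CCD·DB·BC·CCD·CCD·CCD·CCD·DB·BC·DB·BC·BC·AA·BC·AA·CCD·CCD
    A ↦ CCD
    B ↦ BC
    C ↦ AA
    D ↦ DB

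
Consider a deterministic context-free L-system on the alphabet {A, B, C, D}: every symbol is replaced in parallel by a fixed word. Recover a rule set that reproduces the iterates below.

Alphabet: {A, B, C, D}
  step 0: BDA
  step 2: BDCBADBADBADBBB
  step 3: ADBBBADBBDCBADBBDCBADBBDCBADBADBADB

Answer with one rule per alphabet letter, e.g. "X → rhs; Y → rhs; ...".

  step 2 ⇒ step 3: BDCBADBADBADBBB ⇒ ADB·B·B·ADB·BDC·B·ADB·BDC·B·ADB·BDC·B·ADB·ADB·ADB
    A ↦ BDC
    B ↦ ADB
    C ↦ B
    D ↦ B

A->BDC, B->ADB, C->B, D->B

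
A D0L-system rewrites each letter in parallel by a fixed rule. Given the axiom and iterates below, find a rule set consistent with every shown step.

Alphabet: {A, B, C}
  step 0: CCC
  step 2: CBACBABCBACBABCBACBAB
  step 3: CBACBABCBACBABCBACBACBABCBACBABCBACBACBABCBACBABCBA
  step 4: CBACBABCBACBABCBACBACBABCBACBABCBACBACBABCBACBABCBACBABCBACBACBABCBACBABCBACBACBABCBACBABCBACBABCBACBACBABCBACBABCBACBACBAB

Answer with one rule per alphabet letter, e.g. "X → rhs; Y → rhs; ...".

  step 3 ⇒ step 4: CBACBABCBACBABCBACBACBABCBACBABCBACBACBABCBACBABCBA ⇒ CBA·CBA·B·CBA·CBA·B·CBA·CBA·CBA·B·CBA·CBA·B·CBA·CBA·CBA·B·CBA·CBA·B·CBA·CBA·B·CBA·CBA·CBA·B·CBA·CBA·B·CBA·CBA·CBA·B·CBA·CBA·B·CBA·CBA·B·CBA·CBA·CBA·B·CBA·CBA·B·CBA·CBA·CBA·B
    A ↦ B
    B ↦ CBA
    C ↦ CBA

A->B, B->CBA, C->CBA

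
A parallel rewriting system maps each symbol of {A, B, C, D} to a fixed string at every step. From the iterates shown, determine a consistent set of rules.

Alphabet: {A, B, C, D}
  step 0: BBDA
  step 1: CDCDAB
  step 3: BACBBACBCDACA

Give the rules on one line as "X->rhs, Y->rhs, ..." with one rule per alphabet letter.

A->B, B->CD, C->AC, D->A

  step 0 ⇒ step 1: BBDA ⇒ CD·CD·A·B
    A ↦ B
    B ↦ CD
    D ↦ A
    C ↦ AC  (constrained at step 1)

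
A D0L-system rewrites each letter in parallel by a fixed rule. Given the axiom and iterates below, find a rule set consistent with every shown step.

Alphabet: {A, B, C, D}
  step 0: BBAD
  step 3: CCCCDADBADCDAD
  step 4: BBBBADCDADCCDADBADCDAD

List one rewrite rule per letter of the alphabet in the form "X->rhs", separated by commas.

A->CD, B->C, C->B, D->AD

  step 3 ⇒ step 4: CCCCDADBADCDAD ⇒ B·B·B·B·AD·CD·AD·C·CD·AD·B·AD·CD·AD
    A ↦ CD
    B ↦ C
    C ↦ B
    D ↦ AD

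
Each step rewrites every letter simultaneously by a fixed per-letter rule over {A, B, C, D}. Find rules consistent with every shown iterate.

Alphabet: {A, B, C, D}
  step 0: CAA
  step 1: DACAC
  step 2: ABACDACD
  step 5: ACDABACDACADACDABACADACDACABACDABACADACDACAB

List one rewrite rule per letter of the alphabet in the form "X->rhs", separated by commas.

A->AC, B->AD, C->D, D->AB

  step 1 ⇒ step 2: DACAC ⇒ AB·AC·D·AC·D
    A ↦ AC
    C ↦ D
    D ↦ AB
    B ↦ AD  (constrained at step 2)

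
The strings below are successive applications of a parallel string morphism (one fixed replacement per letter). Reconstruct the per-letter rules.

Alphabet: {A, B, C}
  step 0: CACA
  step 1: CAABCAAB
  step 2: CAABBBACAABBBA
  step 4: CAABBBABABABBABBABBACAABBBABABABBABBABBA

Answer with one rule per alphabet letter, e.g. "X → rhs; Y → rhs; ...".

  step 1 ⇒ step 2: CAABCAAB ⇒ CAA·B·B·BA·CAA·B·B·BA
    A ↦ B
    B ↦ BA
    C ↦ CAA

A->B, B->BA, C->CAA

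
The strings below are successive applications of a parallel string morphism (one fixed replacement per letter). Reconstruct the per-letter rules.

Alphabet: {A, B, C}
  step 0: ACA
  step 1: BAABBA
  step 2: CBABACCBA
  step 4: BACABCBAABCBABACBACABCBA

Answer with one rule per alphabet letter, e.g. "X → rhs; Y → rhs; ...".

  step 1 ⇒ step 2: BAABBA ⇒ C·BA·BA·C·C·BA
    A ↦ BA
    B ↦ C
  step 0 ⇒ step 1: ACA ⇒ BA·AB·BA
    C ↦ AB

A->BA, B->C, C->AB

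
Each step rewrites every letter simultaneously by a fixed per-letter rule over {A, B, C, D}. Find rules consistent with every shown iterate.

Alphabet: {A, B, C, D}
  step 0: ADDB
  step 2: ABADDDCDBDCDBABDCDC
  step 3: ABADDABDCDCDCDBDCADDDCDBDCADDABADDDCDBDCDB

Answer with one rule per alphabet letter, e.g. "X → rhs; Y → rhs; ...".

A->AB, B->ADD, C->DB, D->DC

  step 2 ⇒ step 3: ABADDDCDBDCDBABDCDC ⇒ AB·ADD·AB·DC·DC·DC·DB·DC·ADD·DC·DB·DC·ADD·AB·ADD·DC·DB·DC·DB
    A ↦ AB
    B ↦ ADD
    C ↦ DB
    D ↦ DC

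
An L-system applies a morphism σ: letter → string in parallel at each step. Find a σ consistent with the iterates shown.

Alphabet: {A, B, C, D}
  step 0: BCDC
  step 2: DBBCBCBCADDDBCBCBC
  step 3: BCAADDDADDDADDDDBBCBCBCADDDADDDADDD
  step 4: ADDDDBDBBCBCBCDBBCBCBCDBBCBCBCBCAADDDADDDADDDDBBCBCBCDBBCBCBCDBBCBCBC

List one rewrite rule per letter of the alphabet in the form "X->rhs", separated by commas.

A->DB, B->A, C->DDD, D->BC

  step 3 ⇒ step 4: BCAADDDADDDADDDDBBCBCBCADDDADDDADDD ⇒ A·DDD·DB·DB·BC·BC·BC·DB·BC·BC·BC·DB·BC·BC·BC·BC·A·A·DDD·A·DDD·A·DDD·DB·BC·BC·BC·DB·BC·BC·BC·DB·BC·BC·BC
    A ↦ DB
    B ↦ A
    C ↦ DDD
    D ↦ BC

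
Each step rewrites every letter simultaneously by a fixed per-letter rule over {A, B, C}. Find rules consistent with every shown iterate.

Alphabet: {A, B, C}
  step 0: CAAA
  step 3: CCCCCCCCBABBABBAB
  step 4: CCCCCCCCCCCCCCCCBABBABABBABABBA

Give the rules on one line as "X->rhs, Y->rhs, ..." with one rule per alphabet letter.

  step 3 ⇒ step 4: CCCCCCCCBABBABBAB ⇒ CC·CC·CC·CC·CC·CC·CC·CC·BA·B·BA·BA·B·BA·BA·B·BA
    A ↦ B
    B ↦ BA
    C ↦ CC

A->B, B->BA, C->CC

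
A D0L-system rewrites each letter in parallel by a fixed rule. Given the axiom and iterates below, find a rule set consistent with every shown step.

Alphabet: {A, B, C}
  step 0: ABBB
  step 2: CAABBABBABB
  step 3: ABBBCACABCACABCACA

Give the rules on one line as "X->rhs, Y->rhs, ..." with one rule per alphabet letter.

A->B, B->CA, C->AB

  step 2 ⇒ step 3: CAABBABBABB ⇒ AB·B·B·CA·CA·B·CA·CA·B·CA·CA
    A ↦ B
    B ↦ CA
    C ↦ AB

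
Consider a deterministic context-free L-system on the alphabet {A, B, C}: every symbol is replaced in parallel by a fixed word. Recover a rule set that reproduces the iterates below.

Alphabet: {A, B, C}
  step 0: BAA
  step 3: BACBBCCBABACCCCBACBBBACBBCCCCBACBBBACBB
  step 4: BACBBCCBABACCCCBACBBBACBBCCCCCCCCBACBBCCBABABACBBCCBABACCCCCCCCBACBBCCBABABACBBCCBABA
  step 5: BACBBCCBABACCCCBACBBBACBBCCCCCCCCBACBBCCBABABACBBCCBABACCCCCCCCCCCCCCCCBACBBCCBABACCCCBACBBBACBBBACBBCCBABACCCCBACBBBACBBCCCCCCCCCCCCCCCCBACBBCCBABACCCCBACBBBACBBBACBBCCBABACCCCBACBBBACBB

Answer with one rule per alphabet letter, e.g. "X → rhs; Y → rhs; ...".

A->CBB, B->BA, C->CC

  step 4 ⇒ step 5: BACBBCCBABACCCCBACBBBACBBCCCCCCCCBACBBCCBABABACBBCCBABACCCCCCCCBACBBCCBABABACBBCCBABA ⇒ BA·CBB·CC·BA·BA·CC·CC·BA·CBB·BA·CBB·CC·CC·CC·CC·BA·CBB·CC·BA·BA·BA·CBB·CC·BA·BA·CC·CC·CC·CC·CC·CC·CC·CC·BA·CBB·CC·BA·BA·CC·CC·BA·CBB·BA·CBB·BA·CBB·CC·BA·BA·CC·CC·BA·CBB·BA·CBB·CC·CC·CC·CC·CC·CC·CC·CC·BA·CBB·CC·BA·BA·CC·CC·BA·CBB·BA·CBB·BA·CBB·CC·BA·BA·CC·CC·BA·CBB·BA·CBB
    A ↦ CBB
    B ↦ BA
    C ↦ CC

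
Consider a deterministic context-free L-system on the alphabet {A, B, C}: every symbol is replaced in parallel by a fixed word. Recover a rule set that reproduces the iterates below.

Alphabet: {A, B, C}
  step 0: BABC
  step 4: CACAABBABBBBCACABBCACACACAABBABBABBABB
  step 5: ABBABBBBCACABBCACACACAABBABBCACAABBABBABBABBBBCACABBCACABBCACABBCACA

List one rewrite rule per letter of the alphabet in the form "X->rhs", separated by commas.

A->BB, B->CA, C->A

  step 4 ⇒ step 5: CACAABBABBBBCACABBCACACACAABBABBABBABB ⇒ A·BB·A·BB·BB·CA·CA·BB·CA·CA·CA·CA·A·BB·A·BB·CA·CA·A·BB·A·BB·A·BB·A·BB·BB·CA·CA·BB·CA·CA·BB·CA·CA·BB·CA·CA
    A ↦ BB
    B ↦ CA
    C ↦ A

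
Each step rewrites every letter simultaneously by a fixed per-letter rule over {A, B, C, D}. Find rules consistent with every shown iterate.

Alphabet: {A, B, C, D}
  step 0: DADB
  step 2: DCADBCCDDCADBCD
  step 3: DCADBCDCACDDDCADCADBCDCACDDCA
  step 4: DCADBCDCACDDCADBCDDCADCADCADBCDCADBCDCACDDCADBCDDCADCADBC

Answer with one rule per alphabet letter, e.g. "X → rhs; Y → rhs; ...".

  step 3 ⇒ step 4: DCADBCDCACDDDCADCADBCDCACDDCA ⇒ DCA·D·BC·DCA·C·D·DCA·D·BC·D·DCA·DCA·DCA·D·BC·DCA·D·BC·DCA·C·D·DCA·D·BC·D·DCA·DCA·D·BC
    A ↦ BC
    B ↦ C
    C ↦ D
    D ↦ DCA

A->BC, B->C, C->D, D->DCA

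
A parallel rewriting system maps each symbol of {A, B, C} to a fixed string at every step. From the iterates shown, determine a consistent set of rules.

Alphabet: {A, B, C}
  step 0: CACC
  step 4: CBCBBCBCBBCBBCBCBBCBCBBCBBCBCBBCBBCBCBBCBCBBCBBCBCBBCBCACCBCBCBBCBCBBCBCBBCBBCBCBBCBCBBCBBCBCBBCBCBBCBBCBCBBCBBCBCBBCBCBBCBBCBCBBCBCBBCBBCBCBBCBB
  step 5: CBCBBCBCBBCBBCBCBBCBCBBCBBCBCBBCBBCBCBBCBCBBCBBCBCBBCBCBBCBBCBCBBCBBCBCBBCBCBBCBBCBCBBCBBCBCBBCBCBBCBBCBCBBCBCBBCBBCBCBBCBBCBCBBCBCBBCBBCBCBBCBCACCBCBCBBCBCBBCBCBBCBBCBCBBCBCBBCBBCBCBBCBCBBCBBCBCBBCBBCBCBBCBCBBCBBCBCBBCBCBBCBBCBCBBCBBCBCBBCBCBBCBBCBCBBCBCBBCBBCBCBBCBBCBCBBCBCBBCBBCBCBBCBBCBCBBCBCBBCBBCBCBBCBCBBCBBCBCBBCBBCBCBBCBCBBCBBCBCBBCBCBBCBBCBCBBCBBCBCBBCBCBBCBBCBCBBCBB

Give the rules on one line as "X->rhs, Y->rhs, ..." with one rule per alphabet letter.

A->CAC, B->CBB, C->CB

  step 4 ⇒ step 5: CBCBBCBCBBCBBCBCBBCBCBBCBBCBCBBCBBCBCBBCBCBBCBBCBCBBCBCACCBCBCBBCBCBBCBCBBCBBCBCBBCBCBBCBBCBCBBCBCBBCBBCBCBBCBBCBCBBCBCBBCBBCBCBBCBCBBCBBCBCBBCBB ⇒ CB·CBB·CB·CBB·CBB·CB·CBB·CB·CBB·CBB·CB·CBB·CBB·CB·CBB·CB·CBB·CBB·CB·CBB·CB·CBB·CBB·CB·CBB·CBB·CB·CBB·CB·CBB·CBB·CB·CBB·CBB·CB·CBB·CB·CBB·CBB·CB·CBB·CB·CBB·CBB·CB·CBB·CBB·CB·CBB·CB·CBB·CBB·CB·CBB·CB·CAC·CB·CB·CBB·CB·CBB·CB·CBB·CBB·CB·CBB·CB·CBB·CBB·CB·CBB·CB·CBB·CBB·CB·CBB·CBB·CB·CBB·CB·CBB·CBB·CB·CBB·CB·CBB·CBB·CB·CBB·CBB·CB·CBB·CB·CBB·CBB·CB·CBB·CB·CBB·CBB·CB·CBB·CBB·CB·CBB·CB·CBB·CBB·CB·CBB·CBB·CB·CBB·CB·CBB·CBB·CB·CBB·CB·CBB·CBB·CB·CBB·CBB·CB·CBB·CB·CBB·CBB·CB·CBB·CB·CBB·CBB·CB·CBB·CBB·CB·CBB·CB·CBB·CBB·CB·CBB·CBB
    A ↦ CAC
    B ↦ CBB
    C ↦ CB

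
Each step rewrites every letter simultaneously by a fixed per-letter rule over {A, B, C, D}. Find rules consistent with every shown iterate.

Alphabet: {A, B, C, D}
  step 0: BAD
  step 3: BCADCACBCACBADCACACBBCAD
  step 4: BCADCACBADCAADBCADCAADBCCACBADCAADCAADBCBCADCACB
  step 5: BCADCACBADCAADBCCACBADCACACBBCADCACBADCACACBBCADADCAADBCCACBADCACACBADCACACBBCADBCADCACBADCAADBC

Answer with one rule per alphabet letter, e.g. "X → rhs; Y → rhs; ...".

A->CA, B->BC, C->AD, D->CB

  step 4 ⇒ step 5: BCADCACBADCAADBCADCAADBCCACBADCAADCAADBCBCADCACB ⇒ BC·AD·CA·CB·AD·CA·AD·BC·CA·CB·AD·CA·CA·CB·BC·AD·CA·CB·AD·CA·CA·CB·BC·AD·AD·CA·AD·BC·CA·CB·AD·CA·CA·CB·AD·CA·CA·CB·BC·AD·BC·AD·CA·CB·AD·CA·AD·BC
    A ↦ CA
    B ↦ BC
    C ↦ AD
    D ↦ CB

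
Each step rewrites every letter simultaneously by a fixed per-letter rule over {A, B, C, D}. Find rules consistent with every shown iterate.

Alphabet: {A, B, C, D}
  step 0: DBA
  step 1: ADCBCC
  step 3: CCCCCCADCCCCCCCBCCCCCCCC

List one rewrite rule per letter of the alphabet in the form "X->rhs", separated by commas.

A->CC, B->CB, C->CC, D->AD

  step 0 ⇒ step 1: DBA ⇒ AD·CB·CC
    A ↦ CC
    B ↦ CB
    D ↦ AD
    C ↦ CC  (constrained at step 1)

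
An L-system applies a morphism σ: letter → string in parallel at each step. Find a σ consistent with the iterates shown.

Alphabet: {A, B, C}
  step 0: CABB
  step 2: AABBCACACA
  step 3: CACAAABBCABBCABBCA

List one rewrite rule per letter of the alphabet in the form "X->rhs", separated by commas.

A->CA, B->A, C->BB

  step 2 ⇒ step 3: AABBCACACA ⇒ CA·CA·A·A·BB·CA·BB·CA·BB·CA
    A ↦ CA
    B ↦ A
    C ↦ BB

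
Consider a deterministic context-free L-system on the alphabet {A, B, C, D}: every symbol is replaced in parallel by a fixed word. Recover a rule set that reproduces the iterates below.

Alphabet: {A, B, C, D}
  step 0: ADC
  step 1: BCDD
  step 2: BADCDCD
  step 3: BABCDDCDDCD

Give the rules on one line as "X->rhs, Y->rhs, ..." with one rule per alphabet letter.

A->B, B->BA, C->D, D->CD

  step 2 ⇒ step 3: BADCDCD ⇒ BA·B·CD·D·CD·D·CD
    A ↦ B
    B ↦ BA
    C ↦ D
    D ↦ CD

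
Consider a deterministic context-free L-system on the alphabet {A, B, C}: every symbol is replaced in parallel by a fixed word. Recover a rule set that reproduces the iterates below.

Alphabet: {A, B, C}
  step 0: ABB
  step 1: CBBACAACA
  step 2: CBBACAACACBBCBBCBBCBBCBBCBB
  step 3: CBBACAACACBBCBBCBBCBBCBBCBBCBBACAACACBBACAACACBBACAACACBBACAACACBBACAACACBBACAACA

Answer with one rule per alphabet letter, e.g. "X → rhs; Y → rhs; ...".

A->CBB, B->ACA, C->CBB

  step 2 ⇒ step 3: CBBACAACACBBCBBCBBCBBCBBCBB ⇒ CBB·ACA·ACA·CBB·CBB·CBB·CBB·CBB·CBB·CBB·ACA·ACA·CBB·ACA·ACA·CBB·ACA·ACA·CBB·ACA·ACA·CBB·ACA·ACA·CBB·ACA·ACA
    A ↦ CBB
    B ↦ ACA
    C ↦ CBB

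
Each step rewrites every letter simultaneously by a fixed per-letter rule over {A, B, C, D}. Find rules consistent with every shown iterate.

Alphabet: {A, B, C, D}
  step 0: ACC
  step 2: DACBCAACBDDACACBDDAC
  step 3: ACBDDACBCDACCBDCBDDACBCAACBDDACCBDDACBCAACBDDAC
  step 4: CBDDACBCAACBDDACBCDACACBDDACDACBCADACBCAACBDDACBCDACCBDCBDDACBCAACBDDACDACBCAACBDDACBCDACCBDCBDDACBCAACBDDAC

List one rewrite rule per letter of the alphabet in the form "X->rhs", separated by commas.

  step 3 ⇒ step 4: ACBDDACBCDACCBDCBDDACBCAACBDDACCBDDACBCAACBDDAC ⇒ CBD·DAC·BC·A·A·CBD·DAC·BC·DAC·A·CBD·DAC·DAC·BC·A·DAC·BC·A·A·CBD·DAC·BC·DAC·CBD·CBD·DAC·BC·A·A·CBD·DAC·DAC·BC·A·A·CBD·DAC·BC·DAC·CBD·CBD·DAC·BC·A·A·CBD·DAC
    A ↦ CBD
    B ↦ BC
    C ↦ DAC
    D ↦ A

A->CBD, B->BC, C->DAC, D->A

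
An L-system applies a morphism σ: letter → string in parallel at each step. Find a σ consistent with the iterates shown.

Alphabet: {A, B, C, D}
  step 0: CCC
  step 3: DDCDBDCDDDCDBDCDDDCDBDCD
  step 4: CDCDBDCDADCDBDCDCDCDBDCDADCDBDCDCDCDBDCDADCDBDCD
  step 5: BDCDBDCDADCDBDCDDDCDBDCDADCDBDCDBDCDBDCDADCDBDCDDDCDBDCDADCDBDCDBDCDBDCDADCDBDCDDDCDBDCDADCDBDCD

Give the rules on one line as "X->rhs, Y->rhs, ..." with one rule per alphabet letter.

A->DD, B->AD, C->BD, D->CD

  step 4 ⇒ step 5: CDCDBDCDADCDBDCDCDCDBDCDADCDBDCDCDCDBDCDADCDBDCD ⇒ BD·CD·BD·CD·AD·CD·BD·CD·DD·CD·BD·CD·AD·CD·BD·CD·BD·CD·BD·CD·AD·CD·BD·CD·DD·CD·BD·CD·AD·CD·BD·CD·BD·CD·BD·CD·AD·CD·BD·CD·DD·CD·BD·CD·AD·CD·BD·CD
    A ↦ DD
    B ↦ AD
    C ↦ BD
    D ↦ CD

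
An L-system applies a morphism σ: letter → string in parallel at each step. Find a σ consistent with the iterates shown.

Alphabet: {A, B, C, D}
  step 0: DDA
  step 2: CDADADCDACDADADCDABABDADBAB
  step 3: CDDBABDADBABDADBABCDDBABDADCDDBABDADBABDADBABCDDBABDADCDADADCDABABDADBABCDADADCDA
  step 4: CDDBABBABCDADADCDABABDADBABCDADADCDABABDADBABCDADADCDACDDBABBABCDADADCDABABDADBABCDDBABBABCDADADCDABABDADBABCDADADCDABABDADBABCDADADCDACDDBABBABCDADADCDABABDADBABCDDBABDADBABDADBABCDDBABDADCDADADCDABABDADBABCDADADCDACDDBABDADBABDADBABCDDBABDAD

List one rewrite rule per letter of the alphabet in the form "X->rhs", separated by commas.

A->DAD, B->CDA, C->CDD, D->BAB

  step 3 ⇒ step 4: CDDBABDADBABDADBABCDDBABDADCDDBABDADBABDADBABCDDBABDADCDADADCDABABDADBABCDADADCDA ⇒ CDD·BAB·BAB·CDA·DAD·CDA·BAB·DAD·BAB·CDA·DAD·CDA·BAB·DAD·BAB·CDA·DAD·CDA·CDD·BAB·BAB·CDA·DAD·CDA·BAB·DAD·BAB·CDD·BAB·BAB·CDA·DAD·CDA·BAB·DAD·BAB·CDA·DAD·CDA·BAB·DAD·BAB·CDA·DAD·CDA·CDD·BAB·BAB·CDA·DAD·CDA·BAB·DAD·BAB·CDD·BAB·DAD·BAB·DAD·BAB·CDD·BAB·DAD·CDA·DAD·CDA·BAB·DAD·BAB·CDA·DAD·CDA·CDD·BAB·DAD·BAB·DAD·BAB·CDD·BAB·DAD
    A ↦ DAD
    B ↦ CDA
    C ↦ CDD
    D ↦ BAB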